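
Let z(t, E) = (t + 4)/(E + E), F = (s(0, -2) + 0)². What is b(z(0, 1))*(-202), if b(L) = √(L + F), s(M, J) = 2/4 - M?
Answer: -303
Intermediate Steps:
s(M, J) = ½ - M (s(M, J) = 2*(¼) - M = ½ - M)
F = ¼ (F = ((½ - 1*0) + 0)² = ((½ + 0) + 0)² = (½ + 0)² = (½)² = ¼ ≈ 0.25000)
z(t, E) = (4 + t)/(2*E) (z(t, E) = (4 + t)/((2*E)) = (4 + t)*(1/(2*E)) = (4 + t)/(2*E))
b(L) = √(¼ + L) (b(L) = √(L + ¼) = √(¼ + L))
b(z(0, 1))*(-202) = (√(1 + 4*((½)*(4 + 0)/1))/2)*(-202) = (√(1 + 4*((½)*1*4))/2)*(-202) = (√(1 + 4*2)/2)*(-202) = (√(1 + 8)/2)*(-202) = (√9/2)*(-202) = ((½)*3)*(-202) = (3/2)*(-202) = -303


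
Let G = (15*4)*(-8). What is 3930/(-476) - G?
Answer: 112275/238 ≈ 471.74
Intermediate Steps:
G = -480 (G = 60*(-8) = -480)
3930/(-476) - G = 3930/(-476) - 1*(-480) = 3930*(-1/476) + 480 = -1965/238 + 480 = 112275/238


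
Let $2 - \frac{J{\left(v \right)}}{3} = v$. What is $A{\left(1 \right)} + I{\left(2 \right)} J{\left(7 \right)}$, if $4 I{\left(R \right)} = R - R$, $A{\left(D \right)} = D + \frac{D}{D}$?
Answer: $2$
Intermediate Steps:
$A{\left(D \right)} = 1 + D$ ($A{\left(D \right)} = D + 1 = 1 + D$)
$I{\left(R \right)} = 0$ ($I{\left(R \right)} = \frac{R - R}{4} = \frac{1}{4} \cdot 0 = 0$)
$J{\left(v \right)} = 6 - 3 v$
$A{\left(1 \right)} + I{\left(2 \right)} J{\left(7 \right)} = \left(1 + 1\right) + 0 \left(6 - 21\right) = 2 + 0 \left(6 - 21\right) = 2 + 0 \left(-15\right) = 2 + 0 = 2$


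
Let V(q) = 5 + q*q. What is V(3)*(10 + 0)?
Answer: 140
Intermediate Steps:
V(q) = 5 + q**2
V(3)*(10 + 0) = (5 + 3**2)*(10 + 0) = (5 + 9)*10 = 14*10 = 140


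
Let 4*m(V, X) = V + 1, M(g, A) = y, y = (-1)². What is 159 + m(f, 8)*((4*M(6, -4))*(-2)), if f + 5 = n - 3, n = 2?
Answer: 169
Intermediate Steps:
y = 1
M(g, A) = 1
f = -6 (f = -5 + (2 - 3) = -5 - 1 = -6)
m(V, X) = ¼ + V/4 (m(V, X) = (V + 1)/4 = (1 + V)/4 = ¼ + V/4)
159 + m(f, 8)*((4*M(6, -4))*(-2)) = 159 + (¼ + (¼)*(-6))*((4*1)*(-2)) = 159 + (¼ - 3/2)*(4*(-2)) = 159 - 5/4*(-8) = 159 + 10 = 169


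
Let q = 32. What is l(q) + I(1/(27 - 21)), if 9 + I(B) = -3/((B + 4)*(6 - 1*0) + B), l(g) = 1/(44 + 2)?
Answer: -63191/6946 ≈ -9.0975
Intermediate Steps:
l(g) = 1/46
I(B) = -9 - 3/(24 + 7*B) (I(B) = -9 - 3/((B + 4)*(6 - 1*0) + B) = -9 - 3/((4 + B)*(6 + 0) + B) = -9 - 3/((4 + B)*6 + B) = -9 - 3/((24 + 6*B) + B) = -9 - 3/(24 + 7*B))
l(q) + I(1/(27 - 21)) = 1/46 + 3*(-73 - 21/(27 - 21))/(24 + 7/(27 - 21)) = 1/46 + 3*(-73 - 21/6)/(24 + 7/6) = 1/46 + 3*(-73 - 21*⅙)/(24 + 7*(⅙)) = 1/46 + 3*(-73 - 7/2)/(24 + 7/6) = 1/46 + 3*(-153/2)/(151/6) = 1/46 + 3*(6/151)*(-153/2) = 1/46 - 1377/151 = -63191/6946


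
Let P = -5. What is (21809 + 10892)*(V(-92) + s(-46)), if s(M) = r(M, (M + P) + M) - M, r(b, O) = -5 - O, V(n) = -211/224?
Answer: 1003953401/224 ≈ 4.4819e+6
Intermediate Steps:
V(n) = -211/224 (V(n) = -211*1/224 = -211/224)
s(M) = -3*M (s(M) = (-5 - ((M - 5) + M)) - M = (-5 - ((-5 + M) + M)) - M = (-5 - (-5 + 2*M)) - M = (-5 + (5 - 2*M)) - M = -2*M - M = -3*M)
(21809 + 10892)*(V(-92) + s(-46)) = (21809 + 10892)*(-211/224 - 3*(-46)) = 32701*(-211/224 + 138) = 32701*(30701/224) = 1003953401/224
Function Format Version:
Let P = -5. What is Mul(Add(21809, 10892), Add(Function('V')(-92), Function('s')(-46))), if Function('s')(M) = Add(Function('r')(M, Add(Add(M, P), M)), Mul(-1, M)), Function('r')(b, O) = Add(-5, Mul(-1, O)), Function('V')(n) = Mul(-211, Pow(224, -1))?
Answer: Rational(1003953401, 224) ≈ 4.4819e+6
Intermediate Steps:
Function('V')(n) = Rational(-211, 224) (Function('V')(n) = Mul(-211, Rational(1, 224)) = Rational(-211, 224))
Function('s')(M) = Mul(-3, M) (Function('s')(M) = Add(Add(-5, Mul(-1, Add(Add(M, -5), M))), Mul(-1, M)) = Add(Add(-5, Mul(-1, Add(Add(-5, M), M))), Mul(-1, M)) = Add(Add(-5, Mul(-1, Add(-5, Mul(2, M)))), Mul(-1, M)) = Add(Add(-5, Add(5, Mul(-2, M))), Mul(-1, M)) = Add(Mul(-2, M), Mul(-1, M)) = Mul(-3, M))
Mul(Add(21809, 10892), Add(Function('V')(-92), Function('s')(-46))) = Mul(Add(21809, 10892), Add(Rational(-211, 224), Mul(-3, -46))) = Mul(32701, Add(Rational(-211, 224), 138)) = Mul(32701, Rational(30701, 224)) = Rational(1003953401, 224)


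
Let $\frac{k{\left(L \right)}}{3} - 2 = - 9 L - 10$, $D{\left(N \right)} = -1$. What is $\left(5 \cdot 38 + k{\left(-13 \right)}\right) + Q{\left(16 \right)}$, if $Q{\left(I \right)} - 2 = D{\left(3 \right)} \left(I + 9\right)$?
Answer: $494$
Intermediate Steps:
$k{\left(L \right)} = -24 - 27 L$ ($k{\left(L \right)} = 6 + 3 \left(- 9 L - 10\right) = 6 + 3 \left(-10 - 9 L\right) = 6 - \left(30 + 27 L\right) = -24 - 27 L$)
$Q{\left(I \right)} = -7 - I$ ($Q{\left(I \right)} = 2 - \left(I + 9\right) = 2 - \left(9 + I\right) = -7 - I$)
$\left(5 \cdot 38 + k{\left(-13 \right)}\right) + Q{\left(16 \right)} = \left(5 \cdot 38 - -327\right) - 23 = \left(190 + \left(-24 + 351\right)\right) - 23 = \left(190 + 327\right) - 23 = 517 - 23 = 494$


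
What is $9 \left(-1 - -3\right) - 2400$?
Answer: $-2382$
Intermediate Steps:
$9 \left(-1 - -3\right) - 2400 = 9 \left(-1 + 3\right) - 2400 = 9 \cdot 2 - 2400 = 18 - 2400 = -2382$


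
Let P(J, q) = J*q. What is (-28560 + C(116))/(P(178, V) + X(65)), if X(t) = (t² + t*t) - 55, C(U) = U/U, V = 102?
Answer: -28559/26551 ≈ -1.0756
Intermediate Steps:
C(U) = 1
X(t) = -55 + 2*t² (X(t) = (t² + t²) - 55 = 2*t² - 55 = -55 + 2*t²)
(-28560 + C(116))/(P(178, V) + X(65)) = (-28560 + 1)/(178*102 + (-55 + 2*65²)) = -28559/(18156 + (-55 + 2*4225)) = -28559/(18156 + (-55 + 8450)) = -28559/(18156 + 8395) = -28559/26551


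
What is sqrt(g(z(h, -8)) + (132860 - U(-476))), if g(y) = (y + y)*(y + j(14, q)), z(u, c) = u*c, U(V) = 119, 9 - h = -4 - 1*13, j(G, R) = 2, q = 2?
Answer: sqrt(218437) ≈ 467.37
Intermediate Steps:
h = 26 (h = 9 - (-4 - 1*13) = 9 - (-4 - 13) = 9 - 1*(-17) = 9 + 17 = 26)
z(u, c) = c*u
g(y) = 2*y*(2 + y) (g(y) = (y + y)*(y + 2) = (2*y)*(2 + y) = 2*y*(2 + y))
sqrt(g(z(h, -8)) + (132860 - U(-476))) = sqrt(2*(-8*26)*(2 - 8*26) + (132860 - 1*119)) = sqrt(2*(-208)*(2 - 208) + (132860 - 119)) = sqrt(2*(-208)*(-206) + 132741) = sqrt(85696 + 132741) = sqrt(218437)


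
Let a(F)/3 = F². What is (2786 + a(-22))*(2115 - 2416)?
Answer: -1275638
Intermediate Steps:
a(F) = 3*F²
(2786 + a(-22))*(2115 - 2416) = (2786 + 3*(-22)²)*(2115 - 2416) = (2786 + 3*484)*(-301) = (2786 + 1452)*(-301) = 4238*(-301) = -1275638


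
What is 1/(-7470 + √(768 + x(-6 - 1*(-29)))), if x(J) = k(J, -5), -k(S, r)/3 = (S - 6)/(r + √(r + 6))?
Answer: -3320/24800053 - 2*√347/74400159 ≈ -0.00013437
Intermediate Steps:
k(S, r) = -3*(-6 + S)/(r + √(6 + r)) (k(S, r) = -3*(S - 6)/(r + √(r + 6)) = -3*(-6 + S)/(r + √(6 + r)))
x(J) = -9/2 + 3*J/4 (x(J) = 3*(6 - J)/(-5 + √(6 - 5)) = 3*(6 - J)/(-5 + √1) = 3*(6 - J)/(-5 + 1) = 3*(6 - J)/(-4) = 3*(-¼)*(6 - J) = -9/2 + 3*J/4)
1/(-7470 + √(768 + x(-6 - 1*(-29)))) = 1/(-7470 + √(768 + (-9/2 + 3*(-6 - 1*(-29))/4))) = 1/(-7470 + √(768 + (-9/2 + 3*(-6 + 29)/4))) = 1/(-7470 + √(768 + (-9/2 + (¾)*23))) = 1/(-7470 + √(768 + (-9/2 + 69/4))) = 1/(-7470 + √(768 + 51/4)) = 1/(-7470 + √(3123/4)) = 1/(-7470 + 3*√347/2)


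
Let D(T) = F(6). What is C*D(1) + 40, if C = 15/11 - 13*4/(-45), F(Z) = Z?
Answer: 9094/165 ≈ 55.115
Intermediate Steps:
D(T) = 6
C = 1247/495 (C = 15*(1/11) - 52*(-1/45) = 15/11 + 52/45 = 1247/495 ≈ 2.5192)
C*D(1) + 40 = (1247/495)*6 + 40 = 2494/165 + 40 = 9094/165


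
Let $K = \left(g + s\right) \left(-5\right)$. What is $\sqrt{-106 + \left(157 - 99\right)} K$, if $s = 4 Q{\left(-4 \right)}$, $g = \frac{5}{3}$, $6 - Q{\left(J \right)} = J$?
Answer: $- \frac{2500 i \sqrt{3}}{3} \approx - 1443.4 i$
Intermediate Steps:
$Q{\left(J \right)} = 6 - J$
$g = \frac{5}{3}$ ($g = 5 \cdot \frac{1}{3} = \frac{5}{3} \approx 1.6667$)
$s = 40$ ($s = 4 \left(6 - -4\right) = 4 \left(6 + 4\right) = 4 \cdot 10 = 40$)
$K = - \frac{625}{3}$ ($K = \left(\frac{5}{3} + 40\right) \left(-5\right) = \frac{125}{3} \left(-5\right) = - \frac{625}{3} \approx -208.33$)
$\sqrt{-106 + \left(157 - 99\right)} K = \sqrt{-106 + \left(157 - 99\right)} \left(- \frac{625}{3}\right) = \sqrt{-106 + 58} \left(- \frac{625}{3}\right) = \sqrt{-48} \left(- \frac{625}{3}\right) = 4 i \sqrt{3} \left(- \frac{625}{3}\right) = - \frac{2500 i \sqrt{3}}{3}$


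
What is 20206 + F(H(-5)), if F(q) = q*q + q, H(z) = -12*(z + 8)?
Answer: 21466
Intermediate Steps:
H(z) = -96 - 12*z (H(z) = -12*(8 + z) = -96 - 12*z)
F(q) = q + q² (F(q) = q² + q = q + q²)
20206 + F(H(-5)) = 20206 + (-96 - 12*(-5))*(1 + (-96 - 12*(-5))) = 20206 + (-96 + 60)*(1 + (-96 + 60)) = 20206 - 36*(1 - 36) = 20206 - 36*(-35) = 20206 + 1260 = 21466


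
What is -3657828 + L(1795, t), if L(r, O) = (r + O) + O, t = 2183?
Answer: -3651667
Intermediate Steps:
L(r, O) = r + 2*O (L(r, O) = (O + r) + O = r + 2*O)
-3657828 + L(1795, t) = -3657828 + (1795 + 2*2183) = -3657828 + (1795 + 4366) = -3657828 + 6161 = -3651667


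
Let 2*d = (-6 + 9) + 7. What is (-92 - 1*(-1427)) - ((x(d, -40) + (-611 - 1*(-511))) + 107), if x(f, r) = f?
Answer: 1323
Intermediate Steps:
d = 5 (d = ((-6 + 9) + 7)/2 = (3 + 7)/2 = (1/2)*10 = 5)
(-92 - 1*(-1427)) - ((x(d, -40) + (-611 - 1*(-511))) + 107) = (-92 - 1*(-1427)) - ((5 + (-611 - 1*(-511))) + 107) = (-92 + 1427) - ((5 + (-611 + 511)) + 107) = 1335 - ((5 - 100) + 107) = 1335 - (-95 + 107) = 1335 - 1*12 = 1335 - 12 = 1323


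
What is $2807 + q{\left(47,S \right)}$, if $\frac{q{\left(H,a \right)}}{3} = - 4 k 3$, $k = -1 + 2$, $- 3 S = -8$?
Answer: $2771$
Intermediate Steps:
$S = \frac{8}{3}$ ($S = \left(- \frac{1}{3}\right) \left(-8\right) = \frac{8}{3} \approx 2.6667$)
$k = 1$
$q{\left(H,a \right)} = -36$ ($q{\left(H,a \right)} = 3 \left(-4\right) 1 \cdot 3 = 3 \left(\left(-4\right) 3\right) = 3 \left(-12\right) = -36$)
$2807 + q{\left(47,S \right)} = 2807 - 36 = 2771$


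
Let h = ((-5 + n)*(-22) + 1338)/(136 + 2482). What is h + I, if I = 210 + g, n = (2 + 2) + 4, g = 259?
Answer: 614557/1309 ≈ 469.49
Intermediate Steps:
n = 8 (n = 4 + 4 = 8)
I = 469 (I = 210 + 259 = 469)
h = 636/1309 (h = ((-5 + 8)*(-22) + 1338)/(136 + 2482) = (3*(-22) + 1338)/2618 = (-66 + 1338)*(1/2618) = 1272*(1/2618) = 636/1309 ≈ 0.48587)
h + I = 636/1309 + 469 = 614557/1309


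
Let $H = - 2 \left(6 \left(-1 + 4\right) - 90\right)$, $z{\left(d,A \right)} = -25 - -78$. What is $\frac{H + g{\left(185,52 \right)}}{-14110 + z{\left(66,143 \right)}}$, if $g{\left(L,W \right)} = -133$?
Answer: $- \frac{11}{14057} \approx -0.00078253$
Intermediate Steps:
$z{\left(d,A \right)} = 53$ ($z{\left(d,A \right)} = -25 + 78 = 53$)
$H = 144$ ($H = - 2 \left(6 \cdot 3 - 90\right) = - 2 \left(18 - 90\right) = \left(-2\right) \left(-72\right) = 144$)
$\frac{H + g{\left(185,52 \right)}}{-14110 + z{\left(66,143 \right)}} = \frac{144 - 133}{-14110 + 53} = \frac{11}{-14057} = 11 \left(- \frac{1}{14057}\right) = - \frac{11}{14057}$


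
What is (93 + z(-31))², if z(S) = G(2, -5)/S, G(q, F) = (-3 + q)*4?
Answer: 8334769/961 ≈ 8673.0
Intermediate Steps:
G(q, F) = -12 + 4*q
z(S) = -4/S (z(S) = (-12 + 4*2)/S = (-12 + 8)/S = -4/S)
(93 + z(-31))² = (93 - 4/(-31))² = (93 - 4*(-1/31))² = (93 + 4/31)² = (2887/31)² = 8334769/961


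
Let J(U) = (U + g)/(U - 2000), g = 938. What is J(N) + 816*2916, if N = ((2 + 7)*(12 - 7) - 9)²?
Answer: 837567395/352 ≈ 2.3795e+6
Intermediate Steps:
N = 1296 (N = (9*5 - 9)² = (45 - 9)² = 36² = 1296)
J(U) = (938 + U)/(-2000 + U) (J(U) = (U + 938)/(U - 2000) = (938 + U)/(-2000 + U))
J(N) + 816*2916 = (938 + 1296)/(-2000 + 1296) + 816*2916 = 2234/(-704) + 2379456 = -1/704*2234 + 2379456 = -1117/352 + 2379456 = 837567395/352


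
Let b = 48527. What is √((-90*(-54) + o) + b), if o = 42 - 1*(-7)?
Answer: 2*√13359 ≈ 231.16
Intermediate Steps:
o = 49 (o = 42 + 7 = 49)
√((-90*(-54) + o) + b) = √((-90*(-54) + 49) + 48527) = √((4860 + 49) + 48527) = √(4909 + 48527) = √53436 = 2*√13359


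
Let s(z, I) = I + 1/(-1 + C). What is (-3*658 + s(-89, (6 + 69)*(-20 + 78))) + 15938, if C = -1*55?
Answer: 1025583/56 ≈ 18314.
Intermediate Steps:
C = -55
s(z, I) = -1/56 + I (s(z, I) = I + 1/(-1 - 55) = I + 1/(-56) = I - 1/56 = -1/56 + I)
(-3*658 + s(-89, (6 + 69)*(-20 + 78))) + 15938 = (-3*658 + (-1/56 + (6 + 69)*(-20 + 78))) + 15938 = (-1974 + (-1/56 + 75*58)) + 15938 = (-1974 + (-1/56 + 4350)) + 15938 = (-1974 + 243599/56) + 15938 = 133055/56 + 15938 = 1025583/56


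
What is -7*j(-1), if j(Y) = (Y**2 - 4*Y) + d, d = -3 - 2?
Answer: 0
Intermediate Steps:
d = -5
j(Y) = -5 + Y**2 - 4*Y (j(Y) = (Y**2 - 4*Y) - 5 = -5 + Y**2 - 4*Y)
-7*j(-1) = -7*(-5 + (-1)**2 - 4*(-1)) = -7*(-5 + 1 + 4) = -7*0 = 0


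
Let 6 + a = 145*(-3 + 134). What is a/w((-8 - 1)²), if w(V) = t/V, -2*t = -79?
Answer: 3076218/79 ≈ 38939.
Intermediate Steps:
t = 79/2 (t = -½*(-79) = 79/2 ≈ 39.500)
a = 18989 (a = -6 + 145*(-3 + 134) = -6 + 145*131 = -6 + 18995 = 18989)
w(V) = 79/(2*V)
a/w((-8 - 1)²) = 18989/((79/(2*((-8 - 1)²)))) = 18989/((79/(2*((-9)²)))) = 18989/(((79/2)/81)) = 18989/(((79/2)*(1/81))) = 18989/(79/162) = 18989*(162/79) = 3076218/79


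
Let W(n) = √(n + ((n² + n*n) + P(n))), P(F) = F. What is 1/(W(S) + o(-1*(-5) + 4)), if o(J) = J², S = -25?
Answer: 27/1787 - 20*√3/5361 ≈ 0.0086475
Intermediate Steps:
W(n) = √(2*n + 2*n²) (W(n) = √(n + ((n² + n*n) + n)) = √(n + ((n² + n²) + n)) = √(n + (2*n² + n)) = √(n + (n + 2*n²)) = √(2*n + 2*n²))
1/(W(S) + o(-1*(-5) + 4)) = 1/(√2*√(-25*(1 - 25)) + (-1*(-5) + 4)²) = 1/(√2*√(-25*(-24)) + (5 + 4)²) = 1/(√2*√600 + 9²) = 1/(√2*(10*√6) + 81) = 1/(20*√3 + 81) = 1/(81 + 20*√3)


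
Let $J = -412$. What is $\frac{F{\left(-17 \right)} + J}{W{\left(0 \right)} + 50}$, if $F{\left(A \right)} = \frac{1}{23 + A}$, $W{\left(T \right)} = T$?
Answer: $- \frac{2471}{300} \approx -8.2367$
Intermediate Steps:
$\frac{F{\left(-17 \right)} + J}{W{\left(0 \right)} + 50} = \frac{\frac{1}{23 - 17} - 412}{0 + 50} = \frac{\frac{1}{6} - 412}{50} = \left(\frac{1}{6} - 412\right) \frac{1}{50} = \left(- \frac{2471}{6}\right) \frac{1}{50} = - \frac{2471}{300}$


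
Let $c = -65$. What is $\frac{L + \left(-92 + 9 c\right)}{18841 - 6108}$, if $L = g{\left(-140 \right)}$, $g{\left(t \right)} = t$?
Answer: $- \frac{817}{12733} \approx -0.064164$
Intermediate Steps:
$L = -140$
$\frac{L + \left(-92 + 9 c\right)}{18841 - 6108} = \frac{-140 + \left(-92 + 9 \left(-65\right)\right)}{18841 - 6108} = \frac{-140 - 677}{12733} = \left(-140 - 677\right) \frac{1}{12733} = \left(-817\right) \frac{1}{12733} = - \frac{817}{12733}$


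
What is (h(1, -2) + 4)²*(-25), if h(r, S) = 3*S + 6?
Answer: -400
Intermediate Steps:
h(r, S) = 6 + 3*S
(h(1, -2) + 4)²*(-25) = ((6 + 3*(-2)) + 4)²*(-25) = ((6 - 6) + 4)²*(-25) = (0 + 4)²*(-25) = 4²*(-25) = 16*(-25) = -400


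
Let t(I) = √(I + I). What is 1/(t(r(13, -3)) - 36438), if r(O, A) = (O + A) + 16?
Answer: -18219/663863896 - √13/663863896 ≈ -2.7449e-5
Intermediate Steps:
r(O, A) = 16 + A + O (r(O, A) = (A + O) + 16 = 16 + A + O)
t(I) = √2*√I (t(I) = √(2*I) = √2*√I)
1/(t(r(13, -3)) - 36438) = 1/(√2*√(16 - 3 + 13) - 36438) = 1/(√2*√26 - 36438) = 1/(2*√13 - 36438) = 1/(-36438 + 2*√13)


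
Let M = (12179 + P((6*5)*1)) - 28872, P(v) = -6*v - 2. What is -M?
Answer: 16875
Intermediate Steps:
P(v) = -2 - 6*v
M = -16875 (M = (12179 + (-2 - 6*6*5)) - 28872 = (12179 + (-2 - 180)) - 28872 = (12179 - 182) - 28872 = 11997 - 28872 = -16875)
-M = -1*(-16875) = 16875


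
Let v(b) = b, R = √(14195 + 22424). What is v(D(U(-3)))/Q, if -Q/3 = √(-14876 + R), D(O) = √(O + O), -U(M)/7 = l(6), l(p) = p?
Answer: -2*√21/(3*√(14876 - √36619)) ≈ -0.025211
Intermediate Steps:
U(M) = -42 (U(M) = -7*6 = -42)
D(O) = √2*√O (D(O) = √(2*O) = √2*√O)
R = √36619 ≈ 191.36
Q = -3*√(-14876 + √36619) ≈ -363.54*I
v(D(U(-3)))/Q = (√2*√(-42))/((-3*I*√(14876 - √36619))) = (√2*(I*√42))*(I/(3*√(14876 - √36619))) = (2*I*√21)*(I/(3*√(14876 - √36619))) = -2*√21/(3*√(14876 - √36619))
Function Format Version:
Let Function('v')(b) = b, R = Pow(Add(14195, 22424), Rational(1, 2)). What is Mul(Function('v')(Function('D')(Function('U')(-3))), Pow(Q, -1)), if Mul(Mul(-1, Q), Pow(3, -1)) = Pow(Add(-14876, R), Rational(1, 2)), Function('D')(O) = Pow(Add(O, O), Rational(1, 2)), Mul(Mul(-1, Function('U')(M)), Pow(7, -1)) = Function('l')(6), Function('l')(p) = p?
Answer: Mul(Rational(-2, 3), Pow(21, Rational(1, 2)), Pow(Add(14876, Mul(-1, Pow(36619, Rational(1, 2)))), Rational(-1, 2))) ≈ -0.025211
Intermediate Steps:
Function('U')(M) = -42 (Function('U')(M) = Mul(-7, 6) = -42)
Function('D')(O) = Mul(Pow(2, Rational(1, 2)), Pow(O, Rational(1, 2))) (Function('D')(O) = Pow(Mul(2, O), Rational(1, 2)) = Mul(Pow(2, Rational(1, 2)), Pow(O, Rational(1, 2))))
R = Pow(36619, Rational(1, 2)) ≈ 191.36
Q = Mul(-3, Pow(Add(-14876, Pow(36619, Rational(1, 2))), Rational(1, 2))) ≈ Mul(-363.54, I)
Mul(Function('v')(Function('D')(Function('U')(-3))), Pow(Q, -1)) = Mul(Mul(Pow(2, Rational(1, 2)), Pow(-42, Rational(1, 2))), Pow(Mul(-3, I, Pow(Add(14876, Mul(-1, Pow(36619, Rational(1, 2)))), Rational(1, 2))), -1)) = Mul(Mul(Pow(2, Rational(1, 2)), Mul(I, Pow(42, Rational(1, 2)))), Mul(Rational(1, 3), I, Pow(Add(14876, Mul(-1, Pow(36619, Rational(1, 2)))), Rational(-1, 2)))) = Mul(Mul(2, I, Pow(21, Rational(1, 2))), Mul(Rational(1, 3), I, Pow(Add(14876, Mul(-1, Pow(36619, Rational(1, 2)))), Rational(-1, 2)))) = Mul(Rational(-2, 3), Pow(21, Rational(1, 2)), Pow(Add(14876, Mul(-1, Pow(36619, Rational(1, 2)))), Rational(-1, 2)))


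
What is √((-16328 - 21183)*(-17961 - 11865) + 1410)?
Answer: 4*√69925281 ≈ 33449.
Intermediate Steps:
√((-16328 - 21183)*(-17961 - 11865) + 1410) = √(-37511*(-29826) + 1410) = √(1118803086 + 1410) = √1118804496 = 4*√69925281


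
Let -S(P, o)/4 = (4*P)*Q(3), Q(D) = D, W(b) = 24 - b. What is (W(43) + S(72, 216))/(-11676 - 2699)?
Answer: 139/575 ≈ 0.24174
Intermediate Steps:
S(P, o) = -48*P (S(P, o) = -4*4*P*3 = -48*P)
(W(43) + S(72, 216))/(-11676 - 2699) = ((24 - 1*43) - 48*72)/(-11676 - 2699) = ((24 - 43) - 3456)/(-14375) = (-19 - 3456)*(-1/14375) = -3475*(-1/14375) = 139/575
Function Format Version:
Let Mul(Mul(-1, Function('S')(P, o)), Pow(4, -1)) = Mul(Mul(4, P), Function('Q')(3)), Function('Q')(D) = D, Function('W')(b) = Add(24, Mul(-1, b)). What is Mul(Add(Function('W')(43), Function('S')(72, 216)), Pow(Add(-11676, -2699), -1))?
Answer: Rational(139, 575) ≈ 0.24174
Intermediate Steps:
Function('S')(P, o) = Mul(-48, P) (Function('S')(P, o) = Mul(-4, Mul(Mul(4, P), 3)) = Mul(-4, Mul(12, P)) = Mul(-48, P))
Mul(Add(Function('W')(43), Function('S')(72, 216)), Pow(Add(-11676, -2699), -1)) = Mul(Add(Add(24, Mul(-1, 43)), Mul(-48, 72)), Pow(Add(-11676, -2699), -1)) = Mul(Add(Add(24, -43), -3456), Pow(-14375, -1)) = Mul(Add(-19, -3456), Rational(-1, 14375)) = Mul(-3475, Rational(-1, 14375)) = Rational(139, 575)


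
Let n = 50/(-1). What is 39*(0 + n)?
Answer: -1950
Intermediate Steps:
n = -50 (n = 50*(-1) = -50)
39*(0 + n) = 39*(0 - 50) = 39*(-50) = -1950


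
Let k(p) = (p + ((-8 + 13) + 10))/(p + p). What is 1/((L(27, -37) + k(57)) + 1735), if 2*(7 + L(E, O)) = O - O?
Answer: 19/32844 ≈ 0.00057849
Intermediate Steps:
L(E, O) = -7 (L(E, O) = -7 + (O - O)/2 = -7 + (1/2)*0 = -7 + 0 = -7)
k(p) = (15 + p)/(2*p) (k(p) = (p + (5 + 10))/((2*p)) = (p + 15)*(1/(2*p)) = (15 + p)*(1/(2*p)) = (15 + p)/(2*p))
1/((L(27, -37) + k(57)) + 1735) = 1/((-7 + (1/2)*(15 + 57)/57) + 1735) = 1/((-7 + (1/2)*(1/57)*72) + 1735) = 1/((-7 + 12/19) + 1735) = 1/(-121/19 + 1735) = 1/(32844/19) = 19/32844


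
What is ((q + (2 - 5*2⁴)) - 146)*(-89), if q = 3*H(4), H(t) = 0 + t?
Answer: 18868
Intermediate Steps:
H(t) = t
q = 12 (q = 3*4 = 12)
((q + (2 - 5*2⁴)) - 146)*(-89) = ((12 + (2 - 5*2⁴)) - 146)*(-89) = ((12 + (2 - 5*16)) - 146)*(-89) = ((12 + (2 - 80)) - 146)*(-89) = ((12 - 78) - 146)*(-89) = (-66 - 146)*(-89) = -212*(-89) = 18868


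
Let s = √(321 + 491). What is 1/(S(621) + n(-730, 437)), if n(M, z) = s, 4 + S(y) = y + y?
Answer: 619/765916 - √203/765916 ≈ 0.00078958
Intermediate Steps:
S(y) = -4 + 2*y (S(y) = -4 + (y + y) = -4 + 2*y)
s = 2*√203 (s = √812 = 2*√203 ≈ 28.496)
n(M, z) = 2*√203
1/(S(621) + n(-730, 437)) = 1/((-4 + 2*621) + 2*√203) = 1/((-4 + 1242) + 2*√203) = 1/(1238 + 2*√203)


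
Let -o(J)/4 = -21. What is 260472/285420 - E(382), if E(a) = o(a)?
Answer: -1976234/23785 ≈ -83.087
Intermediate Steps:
o(J) = 84 (o(J) = -4*(-21) = 84)
E(a) = 84
260472/285420 - E(382) = 260472/285420 - 1*84 = 260472*(1/285420) - 84 = 21706/23785 - 84 = -1976234/23785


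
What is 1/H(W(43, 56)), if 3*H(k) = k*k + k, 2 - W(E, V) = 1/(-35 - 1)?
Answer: 3888/7957 ≈ 0.48863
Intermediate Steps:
W(E, V) = 73/36 (W(E, V) = 2 - 1/(-35 - 1) = 2 - 1/(-36) = 2 - 1*(-1/36) = 2 + 1/36 = 73/36)
H(k) = k/3 + k²/3 (H(k) = (k*k + k)/3 = (k² + k)/3 = (k + k²)/3 = k/3 + k²/3)
1/H(W(43, 56)) = 1/((⅓)*(73/36)*(1 + 73/36)) = 1/((⅓)*(73/36)*(109/36)) = 1/(7957/3888) = 3888/7957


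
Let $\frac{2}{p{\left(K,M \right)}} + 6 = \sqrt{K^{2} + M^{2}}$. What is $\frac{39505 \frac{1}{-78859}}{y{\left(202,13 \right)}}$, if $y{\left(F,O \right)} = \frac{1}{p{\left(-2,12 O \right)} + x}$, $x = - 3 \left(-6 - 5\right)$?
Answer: $- \frac{7921187055}{479147284} - \frac{39505 \sqrt{6085}}{479147284} \approx -16.538$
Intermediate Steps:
$p{\left(K,M \right)} = \frac{2}{-6 + \sqrt{K^{2} + M^{2}}}$
$x = 33$ ($x = \left(-3\right) \left(-11\right) = 33$)
$y{\left(F,O \right)} = \frac{1}{33 + \frac{2}{-6 + \sqrt{4 + 144 O^{2}}}}$ ($y{\left(F,O \right)} = \frac{1}{\frac{2}{-6 + \sqrt{\left(-2\right)^{2} + \left(12 O\right)^{2}}} + 33} = \frac{1}{\frac{2}{-6 + \sqrt{4 + 144 O^{2}}} + 33} = \frac{1}{33 + \frac{2}{-6 + \sqrt{4 + 144 O^{2}}}}$)
$\frac{39505 \frac{1}{-78859}}{y{\left(202,13 \right)}} = \frac{39505 \frac{1}{-78859}}{\frac{1}{-98 + 33 \sqrt{1 + 36 \cdot 13^{2}}} \left(-3 + \sqrt{1 + 36 \cdot 13^{2}}\right)} = \frac{39505 \left(- \frac{1}{78859}\right)}{\frac{1}{-98 + 33 \sqrt{1 + 36 \cdot 169}} \left(-3 + \sqrt{1 + 36 \cdot 169}\right)} = - \frac{39505}{78859 \frac{-3 + \sqrt{1 + 6084}}{-98 + 33 \sqrt{1 + 6084}}} = - \frac{39505}{78859 \frac{-3 + \sqrt{6085}}{-98 + 33 \sqrt{6085}}} = - \frac{39505 \frac{-98 + 33 \sqrt{6085}}{-3 + \sqrt{6085}}}{78859} = - \frac{39505 \left(-98 + 33 \sqrt{6085}\right)}{78859 \left(-3 + \sqrt{6085}\right)}$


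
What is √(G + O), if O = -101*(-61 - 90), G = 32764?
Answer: 3*√5335 ≈ 219.12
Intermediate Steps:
O = 15251 (O = -101*(-151) = 15251)
√(G + O) = √(32764 + 15251) = √48015 = 3*√5335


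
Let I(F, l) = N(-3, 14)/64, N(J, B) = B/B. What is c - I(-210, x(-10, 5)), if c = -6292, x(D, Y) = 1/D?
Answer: -402689/64 ≈ -6292.0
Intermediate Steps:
N(J, B) = 1
I(F, l) = 1/64
c - I(-210, x(-10, 5)) = -6292 - 1*1/64 = -6292 - 1/64 = -402689/64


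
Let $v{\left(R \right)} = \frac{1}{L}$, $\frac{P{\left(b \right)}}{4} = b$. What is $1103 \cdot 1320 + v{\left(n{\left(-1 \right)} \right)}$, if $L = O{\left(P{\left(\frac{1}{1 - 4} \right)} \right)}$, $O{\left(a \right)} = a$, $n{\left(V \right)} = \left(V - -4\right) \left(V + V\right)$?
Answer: $\frac{5823837}{4} \approx 1.456 \cdot 10^{6}$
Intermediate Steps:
$P{\left(b \right)} = 4 b$
$n{\left(V \right)} = 2 V \left(4 + V\right)$ ($n{\left(V \right)} = \left(V + 4\right) 2 V = \left(4 + V\right) 2 V = 2 V \left(4 + V\right)$)
$L = - \frac{4}{3}$ ($L = \frac{4}{1 - 4} = \frac{4}{-3} = 4 \left(- \frac{1}{3}\right) = - \frac{4}{3} \approx -1.3333$)
$v{\left(R \right)} = - \frac{3}{4}$ ($v{\left(R \right)} = \frac{1}{- \frac{4}{3}} = - \frac{3}{4}$)
$1103 \cdot 1320 + v{\left(n{\left(-1 \right)} \right)} = 1103 \cdot 1320 - \frac{3}{4} = 1455960 - \frac{3}{4} = \frac{5823837}{4}$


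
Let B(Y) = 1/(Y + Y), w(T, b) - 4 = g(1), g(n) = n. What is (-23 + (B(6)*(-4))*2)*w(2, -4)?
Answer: -355/3 ≈ -118.33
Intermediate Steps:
w(T, b) = 5 (w(T, b) = 4 + 1 = 5)
B(Y) = 1/(2*Y)
(-23 + (B(6)*(-4))*2)*w(2, -4) = (-23 + (((½)/6)*(-4))*2)*5 = (-23 + (((½)*(⅙))*(-4))*2)*5 = (-23 + ((1/12)*(-4))*2)*5 = (-23 - ⅓*2)*5 = (-23 - ⅔)*5 = -71/3*5 = -355/3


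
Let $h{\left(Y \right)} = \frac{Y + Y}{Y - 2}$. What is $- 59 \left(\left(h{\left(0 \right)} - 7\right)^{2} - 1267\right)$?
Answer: $71862$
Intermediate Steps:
$h{\left(Y \right)} = \frac{2 Y}{-2 + Y}$
$- 59 \left(\left(h{\left(0 \right)} - 7\right)^{2} - 1267\right) = - 59 \left(\left(2 \cdot 0 \frac{1}{-2 + 0} - 7\right)^{2} - 1267\right) = - 59 \left(\left(2 \cdot 0 \frac{1}{-2} - 7\right)^{2} - 1267\right) = - 59 \left(\left(2 \cdot 0 \left(- \frac{1}{2}\right) - 7\right)^{2} - 1267\right) = - 59 \left(\left(0 - 7\right)^{2} - 1267\right) = - 59 \left(\left(-7\right)^{2} - 1267\right) = - 59 \left(49 - 1267\right) = \left(-59\right) \left(-1218\right) = 71862$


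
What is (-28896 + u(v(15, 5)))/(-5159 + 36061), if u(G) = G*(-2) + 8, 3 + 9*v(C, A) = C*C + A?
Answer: -130223/139059 ≈ -0.93646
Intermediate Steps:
v(C, A) = -1/3 + A/9 + C**2/9 (v(C, A) = -1/3 + (C*C + A)/9 = -1/3 + (C**2 + A)/9 = -1/3 + (A + C**2)/9 = -1/3 + (A/9 + C**2/9) = -1/3 + A/9 + C**2/9)
u(G) = 8 - 2*G (u(G) = -2*G + 8 = 8 - 2*G)
(-28896 + u(v(15, 5)))/(-5159 + 36061) = (-28896 + (8 - 2*(-1/3 + (1/9)*5 + (1/9)*15**2)))/(-5159 + 36061) = (-28896 + (8 - 2*(-1/3 + 5/9 + (1/9)*225)))/30902 = (-28896 + (8 - 2*(-1/3 + 5/9 + 25)))*(1/30902) = (-28896 + (8 - 2*227/9))*(1/30902) = (-28896 + (8 - 454/9))*(1/30902) = (-28896 - 382/9)*(1/30902) = -260446/9*1/30902 = -130223/139059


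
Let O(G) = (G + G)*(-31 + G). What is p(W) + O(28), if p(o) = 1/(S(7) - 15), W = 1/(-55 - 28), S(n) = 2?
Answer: -2185/13 ≈ -168.08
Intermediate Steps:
W = -1/83 (W = 1/(-83) = -1/83 ≈ -0.012048)
O(G) = 2*G*(-31 + G) (O(G) = (2*G)*(-31 + G) = 2*G*(-31 + G))
p(o) = -1/13 (p(o) = 1/(2 - 15) = 1/(-13) = -1/13)
p(W) + O(28) = -1/13 + 2*28*(-31 + 28) = -1/13 + 2*28*(-3) = -1/13 - 168 = -2185/13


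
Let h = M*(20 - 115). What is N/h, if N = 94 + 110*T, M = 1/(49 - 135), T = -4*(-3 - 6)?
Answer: 348644/95 ≈ 3669.9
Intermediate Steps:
T = 36 (T = -4*(-9) = 36)
M = -1/86 (M = 1/(-86) = -1/86 ≈ -0.011628)
N = 4054 (N = 94 + 110*36 = 94 + 3960 = 4054)
h = 95/86 (h = -(20 - 115)/86 = -1/86*(-95) = 95/86 ≈ 1.1047)
N/h = 4054/(95/86) = 4054*(86/95) = 348644/95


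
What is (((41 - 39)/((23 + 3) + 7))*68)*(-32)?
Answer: -4352/33 ≈ -131.88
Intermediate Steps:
(((41 - 39)/((23 + 3) + 7))*68)*(-32) = ((2/(26 + 7))*68)*(-32) = ((2/33)*68)*(-32) = (136/33)*(-32) = -4352/33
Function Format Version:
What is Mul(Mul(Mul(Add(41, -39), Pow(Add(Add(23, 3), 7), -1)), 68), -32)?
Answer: Rational(-4352, 33) ≈ -131.88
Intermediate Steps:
Mul(Mul(Mul(Add(41, -39), Pow(Add(Add(23, 3), 7), -1)), 68), -32) = Mul(Mul(Mul(2, Pow(Add(26, 7), -1)), 68), -32) = Mul(Mul(Mul(2, Pow(33, -1)), 68), -32) = Mul(Mul(Mul(2, Rational(1, 33)), 68), -32) = Mul(Mul(Rational(2, 33), 68), -32) = Mul(Rational(136, 33), -32) = Rational(-4352, 33)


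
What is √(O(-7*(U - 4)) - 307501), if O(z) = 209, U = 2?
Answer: 2*I*√76823 ≈ 554.34*I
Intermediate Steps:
√(O(-7*(U - 4)) - 307501) = √(209 - 307501) = √(-307292) = 2*I*√76823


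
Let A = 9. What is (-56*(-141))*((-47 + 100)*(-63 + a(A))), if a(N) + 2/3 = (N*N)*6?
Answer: 176741432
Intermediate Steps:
a(N) = -⅔ + 6*N² (a(N) = -⅔ + (N*N)*6 = -⅔ + N²*6 = -⅔ + 6*N²)
(-56*(-141))*((-47 + 100)*(-63 + a(A))) = (-56*(-141))*((-47 + 100)*(-63 + (-⅔ + 6*9²))) = 7896*(53*(-63 + (-⅔ + 6*81))) = 7896*(53*(-63 + (-⅔ + 486))) = 7896*(53*(-63 + 1456/3)) = 7896*(53*(1267/3)) = 7896*(67151/3) = 176741432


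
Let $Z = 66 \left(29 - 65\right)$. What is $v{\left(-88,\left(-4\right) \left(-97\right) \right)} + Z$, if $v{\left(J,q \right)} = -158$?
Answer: $-2534$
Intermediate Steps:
$Z = -2376$ ($Z = 66 \left(-36\right) = -2376$)
$v{\left(-88,\left(-4\right) \left(-97\right) \right)} + Z = -158 - 2376 = -2534$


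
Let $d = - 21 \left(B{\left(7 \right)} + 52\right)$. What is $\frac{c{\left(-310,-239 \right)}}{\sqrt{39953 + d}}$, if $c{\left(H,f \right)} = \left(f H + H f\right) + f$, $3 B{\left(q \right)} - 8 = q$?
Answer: $\frac{147941 \sqrt{9689}}{19378} \approx 751.48$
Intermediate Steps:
$B{\left(q \right)} = \frac{8}{3} + \frac{q}{3}$
$c{\left(H,f \right)} = f + 2 H f$ ($c{\left(H,f \right)} = \left(H f + H f\right) + f = 2 H f + f = f + 2 H f$)
$d = -1197$ ($d = - 21 \left(\left(\frac{8}{3} + \frac{1}{3} \cdot 7\right) + 52\right) = - 21 \left(\left(\frac{8}{3} + \frac{7}{3}\right) + 52\right) = - 21 \left(5 + 52\right) = \left(-21\right) 57 = -1197$)
$\frac{c{\left(-310,-239 \right)}}{\sqrt{39953 + d}} = \frac{\left(-239\right) \left(1 + 2 \left(-310\right)\right)}{\sqrt{39953 - 1197}} = \frac{\left(-239\right) \left(1 - 620\right)}{\sqrt{38756}} = \frac{\left(-239\right) \left(-619\right)}{2 \sqrt{9689}} = 147941 \frac{\sqrt{9689}}{19378} = \frac{147941 \sqrt{9689}}{19378}$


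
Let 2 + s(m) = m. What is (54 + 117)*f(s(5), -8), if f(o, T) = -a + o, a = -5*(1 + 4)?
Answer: 4788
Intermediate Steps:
a = -25 (a = -5*5 = -25)
s(m) = -2 + m
f(o, T) = 25 + o (f(o, T) = -1*(-25) + o = 25 + o)
(54 + 117)*f(s(5), -8) = (54 + 117)*(25 + (-2 + 5)) = 171*(25 + 3) = 171*28 = 4788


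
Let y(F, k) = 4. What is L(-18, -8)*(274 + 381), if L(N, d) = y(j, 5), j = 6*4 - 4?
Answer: 2620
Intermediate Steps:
j = 20 (j = 24 - 4 = 20)
L(N, d) = 4
L(-18, -8)*(274 + 381) = 4*(274 + 381) = 4*655 = 2620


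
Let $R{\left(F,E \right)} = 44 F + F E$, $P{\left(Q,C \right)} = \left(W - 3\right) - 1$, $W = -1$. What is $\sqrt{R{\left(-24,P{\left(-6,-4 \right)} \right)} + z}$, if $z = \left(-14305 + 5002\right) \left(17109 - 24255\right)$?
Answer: $3 \sqrt{7386478} \approx 8153.4$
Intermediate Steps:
$P{\left(Q,C \right)} = -5$ ($P{\left(Q,C \right)} = \left(-1 - 3\right) - 1 = -4 - 1 = -5$)
$R{\left(F,E \right)} = 44 F + E F$
$z = 66479238$ ($z = \left(-9303\right) \left(-7146\right) = 66479238$)
$\sqrt{R{\left(-24,P{\left(-6,-4 \right)} \right)} + z} = \sqrt{- 24 \left(44 - 5\right) + 66479238} = \sqrt{\left(-24\right) 39 + 66479238} = \sqrt{-936 + 66479238} = \sqrt{66478302} = 3 \sqrt{7386478}$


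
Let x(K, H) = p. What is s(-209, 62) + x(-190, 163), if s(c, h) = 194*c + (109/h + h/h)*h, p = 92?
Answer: -40283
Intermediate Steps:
x(K, H) = 92
s(c, h) = 194*c + h*(1 + 109/h) (s(c, h) = 194*c + (109/h + 1)*h = 194*c + (1 + 109/h)*h = 194*c + h*(1 + 109/h))
s(-209, 62) + x(-190, 163) = (109 + 62 + 194*(-209)) + 92 = (109 + 62 - 40546) + 92 = -40375 + 92 = -40283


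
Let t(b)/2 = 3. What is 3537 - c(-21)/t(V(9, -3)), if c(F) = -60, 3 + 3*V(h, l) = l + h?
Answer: 3547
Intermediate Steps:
V(h, l) = -1 + h/3 + l/3 (V(h, l) = -1 + (l + h)/3 = -1 + (h + l)/3 = -1 + (h/3 + l/3) = -1 + h/3 + l/3)
t(b) = 6 (t(b) = 2*3 = 6)
3537 - c(-21)/t(V(9, -3)) = 3537 - (-60)/6 = 3537 - 1*(-10) = 3537 + 10 = 3547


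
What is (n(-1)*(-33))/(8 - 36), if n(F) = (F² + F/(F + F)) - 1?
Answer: 33/56 ≈ 0.58929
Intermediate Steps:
n(F) = -½ + F² (n(F) = (F² + F/((2*F))) - 1 = (F² + (1/(2*F))*F) - 1 = (F² + ½) - 1 = (½ + F²) - 1 = -½ + F²)
(n(-1)*(-33))/(8 - 36) = ((-½ + (-1)²)*(-33))/(8 - 36) = ((-½ + 1)*(-33))/(-28) = ((½)*(-33))*(-1/28) = -33/2*(-1/28) = 33/56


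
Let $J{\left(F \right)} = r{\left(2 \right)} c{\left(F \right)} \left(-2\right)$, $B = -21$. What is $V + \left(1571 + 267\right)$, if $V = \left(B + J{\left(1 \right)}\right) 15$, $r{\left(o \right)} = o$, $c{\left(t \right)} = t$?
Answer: $1463$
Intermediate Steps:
$J{\left(F \right)} = - 4 F$ ($J{\left(F \right)} = 2 F \left(-2\right) = - 4 F$)
$V = -375$ ($V = \left(-21 - 4\right) 15 = \left(-25\right) 15 = -375$)
$V + \left(1571 + 267\right) = -375 + \left(1571 + 267\right) = -375 + 1838 = 1463$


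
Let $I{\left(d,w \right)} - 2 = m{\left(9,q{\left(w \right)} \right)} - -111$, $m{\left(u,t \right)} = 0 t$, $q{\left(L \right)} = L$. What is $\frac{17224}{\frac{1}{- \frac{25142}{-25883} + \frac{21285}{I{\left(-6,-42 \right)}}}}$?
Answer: $\frac{733690331848}{224983} \approx 3.2611 \cdot 10^{6}$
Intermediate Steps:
$m{\left(u,t \right)} = 0$
$I{\left(d,w \right)} = 113$ ($I{\left(d,w \right)} = 2 + \left(0 - -111\right) = 2 + \left(0 + 111\right) = 2 + 111 = 113$)
$\frac{17224}{\frac{1}{- \frac{25142}{-25883} + \frac{21285}{I{\left(-6,-42 \right)}}}} = \frac{17224}{\frac{1}{- \frac{25142}{-25883} + \frac{21285}{113}}} = \frac{17224}{\frac{1}{\left(-25142\right) \left(- \frac{1}{25883}\right) + 21285 \cdot \frac{1}{113}}} = \frac{17224}{\frac{1}{\frac{1934}{1991} + \frac{21285}{113}}} = \frac{17224}{\frac{1}{\frac{42596977}{224983}}} = \frac{17224}{\frac{224983}{42596977}} = 17224 \cdot \frac{42596977}{224983} = \frac{733690331848}{224983}$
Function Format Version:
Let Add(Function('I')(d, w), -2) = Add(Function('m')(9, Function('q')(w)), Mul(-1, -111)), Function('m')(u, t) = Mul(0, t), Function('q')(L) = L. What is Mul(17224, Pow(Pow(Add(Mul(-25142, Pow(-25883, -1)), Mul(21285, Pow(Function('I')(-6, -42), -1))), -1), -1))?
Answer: Rational(733690331848, 224983) ≈ 3.2611e+6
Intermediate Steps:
Function('m')(u, t) = 0
Function('I')(d, w) = 113 (Function('I')(d, w) = Add(2, Add(0, Mul(-1, -111))) = Add(2, Add(0, 111)) = Add(2, 111) = 113)
Mul(17224, Pow(Pow(Add(Mul(-25142, Pow(-25883, -1)), Mul(21285, Pow(Function('I')(-6, -42), -1))), -1), -1)) = Mul(17224, Pow(Pow(Add(Mul(-25142, Pow(-25883, -1)), Mul(21285, Pow(113, -1))), -1), -1)) = Mul(17224, Pow(Pow(Add(Mul(-25142, Rational(-1, 25883)), Mul(21285, Rational(1, 113))), -1), -1)) = Mul(17224, Pow(Pow(Add(Rational(1934, 1991), Rational(21285, 113)), -1), -1)) = Mul(17224, Pow(Pow(Rational(42596977, 224983), -1), -1)) = Mul(17224, Pow(Rational(224983, 42596977), -1)) = Mul(17224, Rational(42596977, 224983)) = Rational(733690331848, 224983)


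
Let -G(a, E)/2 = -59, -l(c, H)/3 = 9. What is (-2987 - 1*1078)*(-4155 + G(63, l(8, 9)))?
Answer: 16410405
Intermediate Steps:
l(c, H) = -27 (l(c, H) = -3*9 = -27)
G(a, E) = 118 (G(a, E) = -2*(-59) = 118)
(-2987 - 1*1078)*(-4155 + G(63, l(8, 9))) = (-2987 - 1*1078)*(-4155 + 118) = (-2987 - 1078)*(-4037) = -4065*(-4037) = 16410405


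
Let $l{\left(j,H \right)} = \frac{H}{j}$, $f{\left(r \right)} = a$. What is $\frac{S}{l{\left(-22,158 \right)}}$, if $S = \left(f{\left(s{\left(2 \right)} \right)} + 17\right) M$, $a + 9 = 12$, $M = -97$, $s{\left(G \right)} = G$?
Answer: $\frac{21340}{79} \approx 270.13$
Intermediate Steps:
$a = 3$ ($a = -9 + 12 = 3$)
$f{\left(r \right)} = 3$
$S = -1940$ ($S = \left(3 + 17\right) \left(-97\right) = 20 \left(-97\right) = -1940$)
$\frac{S}{l{\left(-22,158 \right)}} = - \frac{1940}{158 \frac{1}{-22}} = - \frac{1940}{158 \left(- \frac{1}{22}\right)} = - \frac{1940}{- \frac{79}{11}} = \left(-1940\right) \left(- \frac{11}{79}\right) = \frac{21340}{79}$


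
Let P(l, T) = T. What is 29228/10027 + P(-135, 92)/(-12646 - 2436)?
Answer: 219947106/75613607 ≈ 2.9088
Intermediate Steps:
29228/10027 + P(-135, 92)/(-12646 - 2436) = 29228/10027 + 92/(-12646 - 2436) = 29228*(1/10027) + 92/(-15082) = 29228/10027 + 92*(-1/15082) = 29228/10027 - 46/7541 = 219947106/75613607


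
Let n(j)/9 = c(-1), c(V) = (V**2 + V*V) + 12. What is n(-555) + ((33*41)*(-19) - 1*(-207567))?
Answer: 181986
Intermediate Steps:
c(V) = 12 + 2*V**2 (c(V) = (V**2 + V**2) + 12 = 2*V**2 + 12 = 12 + 2*V**2)
n(j) = 126 (n(j) = 9*(12 + 2*(-1)**2) = 9*(12 + 2*1) = 9*(12 + 2) = 9*14 = 126)
n(-555) + ((33*41)*(-19) - 1*(-207567)) = 126 + ((33*41)*(-19) - 1*(-207567)) = 126 + (1353*(-19) + 207567) = 126 + (-25707 + 207567) = 126 + 181860 = 181986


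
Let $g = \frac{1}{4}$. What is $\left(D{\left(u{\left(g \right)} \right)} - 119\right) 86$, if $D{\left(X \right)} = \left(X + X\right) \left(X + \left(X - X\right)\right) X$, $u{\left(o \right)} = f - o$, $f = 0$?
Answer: $- \frac{163787}{16} \approx -10237.0$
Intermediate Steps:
$g = \frac{1}{4} \approx 0.25$
$u{\left(o \right)} = - o$ ($u{\left(o \right)} = 0 - o = - o$)
$D{\left(X \right)} = 2 X^{3}$ ($D{\left(X \right)} = 2 X \left(X + 0\right) X = 2 X X X = 2 X^{2} X = 2 X^{3}$)
$\left(D{\left(u{\left(g \right)} \right)} - 119\right) 86 = \left(2 \left(\left(-1\right) \frac{1}{4}\right)^{3} - 119\right) 86 = \left(2 \left(- \frac{1}{4}\right)^{3} - 119\right) 86 = \left(2 \left(- \frac{1}{64}\right) - 119\right) 86 = \left(- \frac{1}{32} - 119\right) 86 = \left(- \frac{3809}{32}\right) 86 = - \frac{163787}{16}$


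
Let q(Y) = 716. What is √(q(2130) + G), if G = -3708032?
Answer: 6*I*√102981 ≈ 1925.4*I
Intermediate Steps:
√(q(2130) + G) = √(716 - 3708032) = √(-3707316) = 6*I*√102981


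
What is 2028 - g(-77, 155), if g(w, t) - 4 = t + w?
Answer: 1946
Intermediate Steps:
g(w, t) = 4 + t + w (g(w, t) = 4 + (t + w) = 4 + t + w)
2028 - g(-77, 155) = 2028 - (4 + 155 - 77) = 2028 - 1*82 = 2028 - 82 = 1946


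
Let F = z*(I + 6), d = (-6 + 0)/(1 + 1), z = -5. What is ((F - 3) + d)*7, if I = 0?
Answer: -252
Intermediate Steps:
d = -3 (d = -6/2 = -6*½ = -3)
F = -30 (F = -5*(0 + 6) = -5*6 = -30)
((F - 3) + d)*7 = ((-30 - 3) - 3)*7 = (-33 - 3)*7 = -36*7 = -252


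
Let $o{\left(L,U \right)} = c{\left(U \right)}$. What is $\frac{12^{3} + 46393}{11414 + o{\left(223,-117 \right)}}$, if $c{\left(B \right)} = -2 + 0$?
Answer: $\frac{48121}{11412} \approx 4.2167$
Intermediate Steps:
$c{\left(B \right)} = -2$
$o{\left(L,U \right)} = -2$
$\frac{12^{3} + 46393}{11414 + o{\left(223,-117 \right)}} = \frac{12^{3} + 46393}{11414 - 2} = \frac{1728 + 46393}{11412} = 48121 \cdot \frac{1}{11412} = \frac{48121}{11412}$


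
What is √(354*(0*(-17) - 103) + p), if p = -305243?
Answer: I*√341705 ≈ 584.56*I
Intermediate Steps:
√(354*(0*(-17) - 103) + p) = √(354*(0*(-17) - 103) - 305243) = √(354*(0 - 103) - 305243) = √(354*(-103) - 305243) = √(-36462 - 305243) = √(-341705) = I*√341705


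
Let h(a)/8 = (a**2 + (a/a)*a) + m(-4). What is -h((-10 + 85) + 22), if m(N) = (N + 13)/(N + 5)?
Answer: -76120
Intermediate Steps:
m(N) = (13 + N)/(5 + N)
h(a) = 72 + 8*a + 8*a**2 (h(a) = 8*((a**2 + (a/a)*a) + (13 - 4)/(5 - 4)) = 8*((a**2 + 1*a) + 9/1) = 8*((a**2 + a) + 1*9) = 8*((a + a**2) + 9) = 8*(9 + a + a**2) = 72 + 8*a + 8*a**2)
-h((-10 + 85) + 22) = -(72 + 8*((-10 + 85) + 22) + 8*((-10 + 85) + 22)**2) = -(72 + 8*(75 + 22) + 8*(75 + 22)**2) = -(72 + 8*97 + 8*97**2) = -(72 + 776 + 8*9409) = -(72 + 776 + 75272) = -1*76120 = -76120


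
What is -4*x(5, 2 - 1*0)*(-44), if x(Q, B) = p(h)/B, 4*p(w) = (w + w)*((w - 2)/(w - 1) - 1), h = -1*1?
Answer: -22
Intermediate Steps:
h = -1
p(w) = w*(-1 + (-2 + w)/(-1 + w))/2 (p(w) = ((w + w)*((w - 2)/(w - 1) - 1))/4 = ((2*w)*((-2 + w)/(-1 + w) - 1))/4 = ((2*w)*(-1 + (-2 + w)/(-1 + w)))/4 = (2*w*(-1 + (-2 + w)/(-1 + w)))/4 = w*(-1 + (-2 + w)/(-1 + w))/2)
x(Q, B) = -1/(4*B) (x(Q, B) = (-1*(-1)/(-2 + 2*(-1)))/B = (-1*(-1)/(-2 - 2))/B = (-1*(-1)/(-4))/B = (-1*(-1)*(-¼))/B = -1/(4*B))
-4*x(5, 2 - 1*0)*(-44) = -(-1)/(2 - 1*0)*(-44) = -(-1)/(2 + 0)*(-44) = -(-1)/2*(-44) = -4*(-⅛)*(-44) = (½)*(-44) = -22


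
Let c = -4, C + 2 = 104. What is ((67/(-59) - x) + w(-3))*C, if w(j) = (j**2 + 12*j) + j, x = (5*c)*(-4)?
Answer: -668814/59 ≈ -11336.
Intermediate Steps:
C = 102 (C = -2 + 104 = 102)
x = 80 (x = (5*(-4))*(-4) = -20*(-4) = 80)
w(j) = j**2 + 13*j
((67/(-59) - x) + w(-3))*C = ((67/(-59) - 1*80) - 3*(13 - 3))*102 = ((67*(-1/59) - 80) - 3*10)*102 = ((-67/59 - 80) - 30)*102 = (-4787/59 - 30)*102 = -6557/59*102 = -668814/59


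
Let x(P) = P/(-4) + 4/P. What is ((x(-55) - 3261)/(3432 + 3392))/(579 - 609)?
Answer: 238137/15012800 ≈ 0.015862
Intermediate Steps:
x(P) = 4/P - P/4 (x(P) = P*(-¼) + 4/P = -P/4 + 4/P = 4/P - P/4)
((x(-55) - 3261)/(3432 + 3392))/(579 - 609) = (((4/(-55) - ¼*(-55)) - 3261)/(3432 + 3392))/(579 - 609) = (((4*(-1/55) + 55/4) - 3261)/6824)/(-30) = (((-4/55 + 55/4) - 3261)*(1/6824))*(-1/30) = ((3009/220 - 3261)*(1/6824))*(-1/30) = -714411/220*1/6824*(-1/30) = -714411/1501280*(-1/30) = 238137/15012800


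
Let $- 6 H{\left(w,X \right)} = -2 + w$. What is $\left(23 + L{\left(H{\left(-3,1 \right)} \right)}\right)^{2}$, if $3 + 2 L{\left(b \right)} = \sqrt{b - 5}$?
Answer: $\frac{11069}{24} + \frac{215 i \sqrt{6}}{12} \approx 461.21 + 43.887 i$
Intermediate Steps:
$H{\left(w,X \right)} = \frac{1}{3} - \frac{w}{6}$ ($H{\left(w,X \right)} = - \frac{-2 + w}{6} = \frac{1}{3} - \frac{w}{6}$)
$L{\left(b \right)} = - \frac{3}{2} + \frac{\sqrt{-5 + b}}{2}$ ($L{\left(b \right)} = - \frac{3}{2} + \frac{\sqrt{b - 5}}{2} = - \frac{3}{2} + \frac{\sqrt{-5 + b}}{2}$)
$\left(23 + L{\left(H{\left(-3,1 \right)} \right)}\right)^{2} = \left(23 - \left(\frac{3}{2} - \frac{\sqrt{-5 + \left(\frac{1}{3} - - \frac{1}{2}\right)}}{2}\right)\right)^{2} = \left(23 - \left(\frac{3}{2} - \frac{\sqrt{-5 + \left(\frac{1}{3} + \frac{1}{2}\right)}}{2}\right)\right)^{2} = \left(23 - \left(\frac{3}{2} - \frac{\sqrt{-5 + \frac{5}{6}}}{2}\right)\right)^{2} = \left(23 - \left(\frac{3}{2} - \frac{\sqrt{- \frac{25}{6}}}{2}\right)\right)^{2} = \left(23 - \left(\frac{3}{2} - \frac{\frac{5}{6} i \sqrt{6}}{2}\right)\right)^{2} = \left(23 - \left(\frac{3}{2} - \frac{5 i \sqrt{6}}{12}\right)\right)^{2} = \left(\frac{43}{2} + \frac{5 i \sqrt{6}}{12}\right)^{2}$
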